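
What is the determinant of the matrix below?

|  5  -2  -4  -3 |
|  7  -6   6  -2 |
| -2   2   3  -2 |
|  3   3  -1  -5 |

The determinant is -603.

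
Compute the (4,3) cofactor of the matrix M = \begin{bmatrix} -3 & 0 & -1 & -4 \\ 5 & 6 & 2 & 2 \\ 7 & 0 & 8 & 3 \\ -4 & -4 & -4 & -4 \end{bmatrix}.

Delete row 4 and column 3; the remaining 3×3 submatrix is [-3 0 -4; 5 6 2; 7 0 3].
Its determinant is 114.
The cofactor carries sign (−1)^(4+3) = −1, so C_{4,3} = −(114) = -114.

-114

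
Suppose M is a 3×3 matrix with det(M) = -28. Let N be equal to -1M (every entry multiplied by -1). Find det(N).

det(N) = 28

For a 3×3 matrix, det(-1M) = (-1)^3·det(M) = -1·det(M).
det(N) = (-1)·(-28) = 28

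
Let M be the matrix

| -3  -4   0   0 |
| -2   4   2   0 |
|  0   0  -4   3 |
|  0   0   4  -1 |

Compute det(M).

M is block upper-triangular with a 2×2 block and a 2×2 block on the diagonal, so its determinant equals the product of the determinants of the diagonal blocks.
det of the 2×2 block = -20
det of the 2×2 block = -8
det = (-20)·(-8) = 160

|M| = 160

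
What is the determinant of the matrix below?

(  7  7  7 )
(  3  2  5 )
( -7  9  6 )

-315

Expand along column 1:
  + 7 · |2 5; 9 6| = 7·(12 − 45) = -231
  − 3 · |7 7; 9 6| = −3·(42 − 63) = 63
  + (-7) · |7 7; 2 5| = (-7)·(35 − 14) = -147
Sum: (-231) + (63) + (-147) = -315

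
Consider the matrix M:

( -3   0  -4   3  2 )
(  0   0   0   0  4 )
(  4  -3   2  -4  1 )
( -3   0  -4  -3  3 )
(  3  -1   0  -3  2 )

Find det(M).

Expand along row 2 (it has 4 zeros):
  − (4) · M_25   where M_25 = det([-3 0 -4 3; 4 -3 2 -4; -3 0 -4 -3; 3 -1 0 -3]) = -156
det = (-1)·(4)·(-156) = 624

624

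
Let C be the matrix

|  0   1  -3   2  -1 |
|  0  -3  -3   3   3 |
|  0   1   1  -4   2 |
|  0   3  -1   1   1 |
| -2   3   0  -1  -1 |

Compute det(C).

|C| = -360

Expand along column 1 (it has 4 zeros):
  + (-2) · M_51   where M_51 = det([1 -3 2 -1; -3 -3 3 3; 1 1 -4 2; 3 -1 1 1]) = 180
det = (+1)·(-2)·(180) = -360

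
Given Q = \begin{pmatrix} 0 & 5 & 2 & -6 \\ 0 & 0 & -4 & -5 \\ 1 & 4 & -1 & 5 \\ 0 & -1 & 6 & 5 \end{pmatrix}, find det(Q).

Expand along column 1 (it has 3 zeros):
  + (1) · M_31   where M_31 = det([5 2 -6; 0 -4 -5; -1 6 5]) = 84
det = (+1)·(1)·(84) = 84

The determinant is 84.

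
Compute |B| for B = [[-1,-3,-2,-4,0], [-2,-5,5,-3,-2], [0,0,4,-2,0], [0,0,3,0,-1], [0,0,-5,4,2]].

B is block upper-triangular with a 2×2 block and a 3×3 block on the diagonal, so its determinant equals the product of the determinants of the diagonal blocks.
det of the 2×2 block = -1
det of the 3×3 block = 18
det = (-1)·(18) = -18

-18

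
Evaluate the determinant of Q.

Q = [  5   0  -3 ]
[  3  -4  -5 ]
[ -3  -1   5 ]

-80

Expand along row 1:
  + 5 · |-4 -5; -1 5| = 5·(-20 − 5) = -125
  + (-3) · |3 -4; -3 -1| = (-3)·(-3 − 12) = 45
Sum: (-125) + (45) = -80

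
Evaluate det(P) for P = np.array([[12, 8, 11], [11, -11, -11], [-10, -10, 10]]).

-5060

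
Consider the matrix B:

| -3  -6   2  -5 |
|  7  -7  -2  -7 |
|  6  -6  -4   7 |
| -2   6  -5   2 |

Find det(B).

4659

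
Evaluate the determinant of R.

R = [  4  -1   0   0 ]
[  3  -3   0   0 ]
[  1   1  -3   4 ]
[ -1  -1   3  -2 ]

|R| = 54

R is block lower-triangular with a 2×2 block and a 2×2 block on the diagonal, so its determinant equals the product of the determinants of the diagonal blocks.
det of the 2×2 block = -9
det of the 2×2 block = -6
det = (-9)·(-6) = 54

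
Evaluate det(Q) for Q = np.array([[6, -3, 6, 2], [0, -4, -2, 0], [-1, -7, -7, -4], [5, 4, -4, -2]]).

880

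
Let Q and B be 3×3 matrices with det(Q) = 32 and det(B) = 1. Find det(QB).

|QB| = 32

det(QB) = det(Q)·det(B) = (32)·(1) = 32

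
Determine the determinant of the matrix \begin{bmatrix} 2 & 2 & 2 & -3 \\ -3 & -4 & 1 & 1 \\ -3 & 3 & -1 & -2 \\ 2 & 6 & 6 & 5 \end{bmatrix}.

Expand along row 1:
  + (2) · M_11   where M_11 = det([-4 1 1; 3 -1 -2; 6 6 5]) = -31
  − (2) · M_12   where M_12 = det([-3 1 1; -3 -1 -2; 2 6 5]) = -26
  + (2) · M_13   where M_13 = det([-3 -4 1; -3 3 -2; 2 6 5]) = -149
  − (-3) · M_14   where M_14 = det([-3 -4 1; -3 3 -1; 2 6 6]) = -160
det = (+1)·(2)·(-31) + (-1)·(2)·(-26) + (+1)·(2)·(-149) + (-1)·(-3)·(-160) = -788

-788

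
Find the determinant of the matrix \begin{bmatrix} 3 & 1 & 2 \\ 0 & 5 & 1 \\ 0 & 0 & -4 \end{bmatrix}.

-60

The matrix is upper triangular, so the determinant is the product of the diagonal entries:
det = (3) · (5) · (-4) = -60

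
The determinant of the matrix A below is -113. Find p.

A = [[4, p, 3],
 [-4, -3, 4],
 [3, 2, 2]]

Expanding along the column containing p, det(A) is linear in p: det(A) = (20)·p + (-53).
Set (20)·p + (-53) = -113  ⇒  (20)·p = -60  ⇒  p = -3.

p = -3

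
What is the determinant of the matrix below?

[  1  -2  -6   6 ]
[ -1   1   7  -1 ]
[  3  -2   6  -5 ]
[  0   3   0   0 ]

Expand along row 4 (it has 3 zeros):
  + (3) · M_42   where M_42 = det([1 -6 6; -1 7 -1; 3 6 -5]) = -143
det = (+1)·(3)·(-143) = -429

-429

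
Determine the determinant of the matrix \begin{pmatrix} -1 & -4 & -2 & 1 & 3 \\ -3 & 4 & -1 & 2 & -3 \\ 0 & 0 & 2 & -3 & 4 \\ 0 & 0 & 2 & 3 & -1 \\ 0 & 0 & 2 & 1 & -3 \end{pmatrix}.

The matrix is block upper-triangular with a 2×2 block and a 3×3 block on the diagonal, so its determinant equals the product of the determinants of the diagonal blocks.
det of the 2×2 block = -16
det of the 3×3 block = -44
det = (-16)·(-44) = 704

704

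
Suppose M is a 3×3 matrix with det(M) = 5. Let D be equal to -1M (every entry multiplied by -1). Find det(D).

For a 3×3 matrix, det(-1M) = (-1)^3·det(M) = -1·det(M).
det(D) = (-1)·(5) = -5

The determinant is -5.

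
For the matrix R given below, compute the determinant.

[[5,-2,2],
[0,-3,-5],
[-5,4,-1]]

Expand along column 1:
  + 5 · |-3 -5; 4 -1| = 5·(3 − (-20)) = 115
  + (-5) · |-2 2; -3 -5| = (-5)·(10 − (-6)) = -80
Sum: (115) + (-80) = 35

|R| = 35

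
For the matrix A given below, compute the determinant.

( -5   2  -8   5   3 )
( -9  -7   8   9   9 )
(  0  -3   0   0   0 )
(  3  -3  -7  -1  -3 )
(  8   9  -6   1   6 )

-7182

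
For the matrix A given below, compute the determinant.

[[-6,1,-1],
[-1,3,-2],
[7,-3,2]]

Expand along column 1:
  + (-6) · |3 -2; -3 2| = (-6)·(6 − 6) = 0
  − (-1) · |1 -1; -3 2| = −(-1)·(2 − 3) = -1
  + 7 · |1 -1; 3 -2| = 7·(-2 − (-3)) = 7
Sum: (0) + (-1) + (7) = 6

The determinant is 6.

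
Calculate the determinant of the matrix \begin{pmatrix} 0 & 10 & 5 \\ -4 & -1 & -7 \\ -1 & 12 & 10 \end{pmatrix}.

Expand along column 1:
  − (-4) · |10 5; 12 10| = −(-4)·(100 − 60) = 160
  + (-1) · |10 5; -1 -7| = (-1)·(-70 − (-5)) = 65
Sum: (160) + (65) = 225

The determinant is 225.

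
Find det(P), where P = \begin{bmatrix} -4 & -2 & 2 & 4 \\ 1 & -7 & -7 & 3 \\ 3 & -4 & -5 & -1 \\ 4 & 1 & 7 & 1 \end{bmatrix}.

Expand along row 1:
  + (-4) · M_11   where M_11 = det([-7 -7 3; -4 -5 -1; 1 7 1]) = -104
  − (-2) · M_12   where M_12 = det([1 -7 3; 3 -5 -1; 4 7 1]) = 174
  + (2) · M_13   where M_13 = det([1 -7 3; 3 -4 -1; 4 1 1]) = 103
  − (4) · M_14   where M_14 = det([1 -7 -7; 3 -4 -5; 4 1 7]) = 131
det = (+1)·(-4)·(-104) + (-1)·(-2)·(174) + (+1)·(2)·(103) + (-1)·(4)·(131) = 446

The determinant is 446.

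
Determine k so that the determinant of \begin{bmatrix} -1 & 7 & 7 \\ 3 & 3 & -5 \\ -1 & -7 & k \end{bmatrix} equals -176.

Expanding along the row containing k, det(M) is linear in k: det(M) = (-24)·k + (-56).
Set (-24)·k + (-56) = -176  ⇒  (-24)·k = -120  ⇒  k = 5.

5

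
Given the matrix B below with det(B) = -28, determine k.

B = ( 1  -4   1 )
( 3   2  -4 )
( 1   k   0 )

k = -6

Expanding along the column containing k, det(B) is linear in k: det(B) = (7)·k + (14).
Set (7)·k + (14) = -28  ⇒  (7)·k = -42  ⇒  k = -6.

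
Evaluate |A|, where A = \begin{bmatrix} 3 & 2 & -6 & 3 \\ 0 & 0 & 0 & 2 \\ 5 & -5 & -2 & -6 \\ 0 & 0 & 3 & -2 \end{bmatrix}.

Expand along row 2 (it has 3 zeros):
  + (2) · M_24   where M_24 = det([3 2 -6; 5 -5 -2; 0 0 3]) = -75
det = (+1)·(2)·(-75) = -150

The determinant is -150.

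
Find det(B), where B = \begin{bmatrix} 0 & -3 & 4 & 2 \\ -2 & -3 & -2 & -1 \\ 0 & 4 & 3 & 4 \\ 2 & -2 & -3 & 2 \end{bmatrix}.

The determinant is -350.

Expand along column 1 (it has 2 zeros):
  − (-2) · M_21   where M_21 = det([-3 4 2; 4 3 4; -2 -3 2]) = -130
  − (2) · M_41   where M_41 = det([-3 4 2; -3 -2 -1; 4 3 4]) = 45
det = (-1)·(-2)·(-130) + (-1)·(2)·(45) = -350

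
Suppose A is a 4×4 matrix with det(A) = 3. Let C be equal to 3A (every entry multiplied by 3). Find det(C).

For a 4×4 matrix, det(3A) = 3^4·det(A) = 81·det(A).
det(C) = (81)·(3) = 243

243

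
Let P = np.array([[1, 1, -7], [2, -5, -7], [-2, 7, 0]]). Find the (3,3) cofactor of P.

-7

Delete row 3 and column 3; the remaining 2×2 submatrix is [1 1; 2 -5].
Its determinant is 1·(-5) − 1·2 = -7.
The cofactor carries sign (−1)^(3+3) = +1, so C_{3,3} = +(-7) = -7.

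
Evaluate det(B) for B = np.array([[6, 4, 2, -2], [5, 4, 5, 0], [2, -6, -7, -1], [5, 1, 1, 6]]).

Expand along row 2 (it has 1 zero):
  − (5) · M_21   where M_21 = det([4 2 -2; -6 -7 -1; 1 1 6]) = -96
  + (4) · M_22   where M_22 = det([6 2 -2; 2 -7 -1; 5 1 6]) = -354
  − (5) · M_23   where M_23 = det([6 4 -2; 2 -6 -1; 5 1 6]) = -342
det = (-1)·(5)·(-96) + (+1)·(4)·(-354) + (-1)·(5)·(-342) = 774

774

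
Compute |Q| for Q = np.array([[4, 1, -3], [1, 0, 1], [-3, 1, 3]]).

The determinant is -13.

Expand along column 2:
  − 1 · |1 1; -3 3| = −1·(3 − (-3)) = -6
  − 1 · |4 -3; 1 1| = −1·(4 − (-3)) = -7
Sum: (-6) + (-7) = -13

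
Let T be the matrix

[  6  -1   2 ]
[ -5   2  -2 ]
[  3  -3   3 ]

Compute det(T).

9

Expand along row 1:
  + 6 · |2 -2; -3 3| = 6·(6 − 6) = 0
  − (-1) · |-5 -2; 3 3| = −(-1)·(-15 − (-6)) = -9
  + 2 · |-5 2; 3 -3| = 2·(15 − 6) = 18
Sum: (0) + (-9) + (18) = 9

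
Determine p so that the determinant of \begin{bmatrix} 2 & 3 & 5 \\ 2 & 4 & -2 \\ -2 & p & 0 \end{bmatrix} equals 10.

p = -3

Expanding along the column containing p, det(M) is linear in p: det(M) = (14)·p + (52).
Set (14)·p + (52) = 10  ⇒  (14)·p = -42  ⇒  p = -3.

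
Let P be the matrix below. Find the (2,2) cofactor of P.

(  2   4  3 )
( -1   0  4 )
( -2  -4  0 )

The cofactor is 6.

Delete row 2 and column 2; the remaining 2×2 submatrix is [2 3; -2 0].
Its determinant is 2·0 − 3·(-2) = 6.
The cofactor carries sign (−1)^(2+2) = +1, so C_{2,2} = +(6) = 6.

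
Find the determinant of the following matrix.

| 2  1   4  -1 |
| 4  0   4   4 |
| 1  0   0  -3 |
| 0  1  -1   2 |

68

Expand along row 3 (it has 2 zeros):
  + (1) · M_31   where M_31 = det([1 4 -1; 0 4 4; 1 -1 2]) = 32
  − (-3) · M_34   where M_34 = det([2 1 4; 4 0 4; 0 1 -1]) = 12
det = (+1)·(1)·(32) + (-1)·(-3)·(12) = 68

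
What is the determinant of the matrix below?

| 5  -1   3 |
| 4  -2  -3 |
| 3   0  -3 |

45

Expand along row 3:
  + 3 · |-1 3; -2 -3| = 3·(3 − (-6)) = 27
  + (-3) · |5 -1; 4 -2| = (-3)·(-10 − (-4)) = 18
Sum: (27) + (18) = 45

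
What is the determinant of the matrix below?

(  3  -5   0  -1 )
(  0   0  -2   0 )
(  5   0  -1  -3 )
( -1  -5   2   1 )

Expand along row 2 (it has 3 zeros):
  − (-2) · M_23   where M_23 = det([3 -5 -1; 5 0 -3; -1 -5 1]) = -10
det = (-1)·(-2)·(-10) = -20

-20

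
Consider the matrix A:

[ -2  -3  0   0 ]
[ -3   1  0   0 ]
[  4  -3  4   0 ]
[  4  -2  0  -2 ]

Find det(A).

det(A) = 88

A is block lower-triangular with a 2×2 block and a 2×2 block on the diagonal, so its determinant equals the product of the determinants of the diagonal blocks.
det of the 2×2 block = -11
det of the 2×2 block = -8
det = (-11)·(-8) = 88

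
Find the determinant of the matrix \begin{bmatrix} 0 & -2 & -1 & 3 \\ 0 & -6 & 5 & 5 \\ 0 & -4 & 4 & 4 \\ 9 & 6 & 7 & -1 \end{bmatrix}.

144

Expand along column 1 (it has 3 zeros):
  − (9) · M_41   where M_41 = det([-2 -1 3; -6 5 5; -4 4 4]) = -16
det = (-1)·(9)·(-16) = 144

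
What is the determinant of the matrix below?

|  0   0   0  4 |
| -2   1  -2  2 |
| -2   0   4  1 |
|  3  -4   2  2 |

Expand along row 1 (it has 3 zeros):
  − (4) · M_14   where M_14 = det([-2 1 -2; -2 0 4; 3 -4 2]) = -32
det = (-1)·(4)·(-32) = 128

128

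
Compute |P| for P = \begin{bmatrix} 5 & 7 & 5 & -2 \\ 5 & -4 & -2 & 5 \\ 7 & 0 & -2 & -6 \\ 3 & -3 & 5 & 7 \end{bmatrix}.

-2866

Expand along row 3 (it has 1 zero):
  + (7) · M_31   where M_31 = det([7 5 -2; -4 -2 5; -3 5 7]) = -156
  + (-2) · M_33   where M_33 = det([5 7 -2; 5 -4 5; 3 -3 7]) = -199
  − (-6) · M_34   where M_34 = det([5 7 5; 5 -4 -2; 3 -3 5]) = -362
det = (+1)·(7)·(-156) + (+1)·(-2)·(-199) + (-1)·(-6)·(-362) = -2866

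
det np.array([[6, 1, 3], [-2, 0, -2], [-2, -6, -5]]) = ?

-42

Expand along row 2:
  − (-2) · |1 3; -6 -5| = −(-2)·(-5 − (-18)) = 26
  − (-2) · |6 1; -2 -6| = −(-2)·(-36 − (-2)) = -68
Sum: (26) + (-68) = -42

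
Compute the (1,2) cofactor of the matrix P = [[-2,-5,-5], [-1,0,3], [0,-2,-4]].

Delete row 1 and column 2; the remaining 2×2 submatrix is [-1 3; 0 -4].
Its determinant is (-1)·(-4) − 3·0 = 4.
The cofactor carries sign (−1)^(1+2) = −1, so C_{1,2} = −(4) = -4.

The cofactor is -4.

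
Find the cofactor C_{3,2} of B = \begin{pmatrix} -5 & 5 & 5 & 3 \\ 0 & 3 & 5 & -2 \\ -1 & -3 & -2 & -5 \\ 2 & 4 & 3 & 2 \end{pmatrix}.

Delete row 3 and column 2; the remaining 3×3 submatrix is [-5 5 3; 0 5 -2; 2 3 2].
Its determinant is -130.
The cofactor carries sign (−1)^(3+2) = −1, so C_{3,2} = −(-130) = 130.

130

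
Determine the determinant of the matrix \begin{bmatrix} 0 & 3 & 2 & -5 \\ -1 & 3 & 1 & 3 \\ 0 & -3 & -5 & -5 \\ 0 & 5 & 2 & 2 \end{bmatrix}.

-133

Expand along column 1 (it has 3 zeros):
  − (-1) · M_21   where M_21 = det([3 2 -5; -3 -5 -5; 5 2 2]) = -133
det = (-1)·(-1)·(-133) = -133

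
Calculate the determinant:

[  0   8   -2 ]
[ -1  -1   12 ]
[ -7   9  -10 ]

Expand along column 1:
  − (-1) · |8 -2; 9 -10| = −(-1)·(-80 − (-18)) = -62
  + (-7) · |8 -2; -1 12| = (-7)·(96 − 2) = -658
Sum: (-62) + (-658) = -720

-720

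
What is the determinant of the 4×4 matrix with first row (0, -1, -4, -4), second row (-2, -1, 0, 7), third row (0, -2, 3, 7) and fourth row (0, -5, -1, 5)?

Expand along column 1 (it has 3 zeros):
  − (-2) · M_21   where M_21 = det([-1 -4 -4; -2 3 7; -5 -1 5]) = 10
det = (-1)·(-2)·(10) = 20

20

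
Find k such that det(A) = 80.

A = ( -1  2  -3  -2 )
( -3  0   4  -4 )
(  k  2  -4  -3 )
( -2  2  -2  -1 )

Expanding along the column containing k, det(A) is linear in k: det(A) = (16)·k + (0).
Set (16)·k + (0) = 80  ⇒  (16)·k = 80  ⇒  k = 5.

5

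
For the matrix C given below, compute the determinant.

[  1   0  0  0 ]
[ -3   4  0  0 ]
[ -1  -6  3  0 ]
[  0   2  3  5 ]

The determinant is 60.

C is lower triangular, so det(C) is the product of the diagonal entries:
det = (1) · (4) · (3) · (5) = 60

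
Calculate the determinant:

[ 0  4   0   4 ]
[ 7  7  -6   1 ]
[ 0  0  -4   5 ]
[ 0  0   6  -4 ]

The matrix is block upper-triangular with a 2×2 block and a 2×2 block on the diagonal, so its determinant equals the product of the determinants of the diagonal blocks.
det of the 2×2 block = -28
det of the 2×2 block = -14
det = (-28)·(-14) = 392

392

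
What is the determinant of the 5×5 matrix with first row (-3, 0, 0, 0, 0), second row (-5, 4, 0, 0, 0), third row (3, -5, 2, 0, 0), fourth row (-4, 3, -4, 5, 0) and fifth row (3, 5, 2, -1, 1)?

The matrix is lower triangular, so the determinant is the product of the diagonal entries:
det = (-3) · (4) · (2) · (5) · (1) = -120

-120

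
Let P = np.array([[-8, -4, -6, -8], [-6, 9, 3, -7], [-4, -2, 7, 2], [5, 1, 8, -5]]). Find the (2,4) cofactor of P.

The cofactor is -120.

Delete row 2 and column 4; the remaining 3×3 submatrix is [-8 -4 -6; -4 -2 7; 5 1 8].
Its determinant is -120.
The cofactor carries sign (−1)^(2+4) = +1, so C_{2,4} = +(-120) = -120.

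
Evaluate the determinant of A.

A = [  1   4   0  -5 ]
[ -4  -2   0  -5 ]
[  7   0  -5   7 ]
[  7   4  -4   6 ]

-318

Expand along column 3 (it has 2 zeros):
  + (-5) · M_33   where M_33 = det([1 4 -5; -4 -2 -5; 7 4 6]) = -26
  − (-4) · M_43   where M_43 = det([1 4 -5; -4 -2 -5; 7 0 7]) = -112
det = (+1)·(-5)·(-26) + (-1)·(-4)·(-112) = -318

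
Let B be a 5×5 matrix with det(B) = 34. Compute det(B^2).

det(B^2) = (det B)^2 = (34)^2 = 1156

1156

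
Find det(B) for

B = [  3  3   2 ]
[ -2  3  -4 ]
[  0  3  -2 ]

Expand along row 3:
  − 3 · |3 2; -2 -4| = −3·(-12 − (-4)) = 24
  + (-2) · |3 3; -2 3| = (-2)·(9 − (-6)) = -30
Sum: (24) + (-30) = -6

-6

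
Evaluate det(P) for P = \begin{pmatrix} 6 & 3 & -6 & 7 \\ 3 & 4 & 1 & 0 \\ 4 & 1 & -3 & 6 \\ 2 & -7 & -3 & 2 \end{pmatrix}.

Expand along row 2 (it has 1 zero):
  − (3) · M_21   where M_21 = det([3 -6 7; 1 -3 6; -7 -3 2]) = 132
  + (4) · M_22   where M_22 = det([6 -6 7; 4 -3 6; 2 -3 2]) = 6
  − (1) · M_23   where M_23 = det([6 3 7; 4 1 6; 2 -7 2]) = 66
det = (-1)·(3)·(132) + (+1)·(4)·(6) + (-1)·(1)·(66) = -438

The determinant is -438.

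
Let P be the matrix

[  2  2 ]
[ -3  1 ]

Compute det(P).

det(P) = 2·1 − 2·(-3) = 2 − (-6) = 8

|P| = 8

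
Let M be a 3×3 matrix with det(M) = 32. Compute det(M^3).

det(M^3) = (det M)^3 = (32)^3 = 32768

The determinant is 32768.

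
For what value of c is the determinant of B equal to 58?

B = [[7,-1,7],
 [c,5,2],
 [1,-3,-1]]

-4

Expanding along the row containing c, det(B) is linear in c: det(B) = (-22)·c + (-30).
Set (-22)·c + (-30) = 58  ⇒  (-22)·c = 88  ⇒  c = -4.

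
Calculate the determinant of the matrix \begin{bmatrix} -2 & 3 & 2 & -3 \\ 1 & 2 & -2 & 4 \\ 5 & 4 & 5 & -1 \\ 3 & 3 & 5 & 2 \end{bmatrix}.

Expand along row 1:
  + (-2) · M_11   where M_11 = det([2 -2 4; 4 5 -1; 3 5 2]) = 72
  − (3) · M_12   where M_12 = det([1 -2 4; 5 5 -1; 3 5 2]) = 81
  + (2) · M_13   where M_13 = det([1 2 4; 5 4 -1; 3 3 2]) = -3
  − (-3) · M_14   where M_14 = det([1 2 -2; 5 4 5; 3 3 5]) = -21
det = (+1)·(-2)·(72) + (-1)·(3)·(81) + (+1)·(2)·(-3) + (-1)·(-3)·(-21) = -456

The determinant is -456.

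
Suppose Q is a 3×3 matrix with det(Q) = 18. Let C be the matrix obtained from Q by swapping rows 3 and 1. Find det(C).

Swapping two rows multiplies the determinant by −1.
det(C) = (-1)·(18) = -18

det(C) = -18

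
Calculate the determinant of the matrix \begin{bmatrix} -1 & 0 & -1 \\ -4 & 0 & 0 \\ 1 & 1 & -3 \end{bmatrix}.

4

Expand along column 2:
  − 1 · |-1 -1; -4 0| = −1·(0 − 4) = 4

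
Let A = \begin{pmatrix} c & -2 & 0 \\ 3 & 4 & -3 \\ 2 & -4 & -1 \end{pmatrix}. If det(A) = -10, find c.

Expanding along the column containing c, det(A) is linear in c: det(A) = (-16)·c + (6).
Set (-16)·c + (6) = -10  ⇒  (-16)·c = -16  ⇒  c = 1.

c = 1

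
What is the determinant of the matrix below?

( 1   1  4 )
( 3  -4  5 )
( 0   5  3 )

14

Expand along column 1:
  + 1 · |-4 5; 5 3| = 1·(-12 − 25) = -37
  − 3 · |1 4; 5 3| = −3·(3 − 20) = 51
Sum: (-37) + (51) = 14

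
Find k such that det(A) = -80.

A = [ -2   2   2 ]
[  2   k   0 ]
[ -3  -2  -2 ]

Expanding along the column containing k, det(A) is linear in k: det(A) = (10)·k + (0).
Set (10)·k + (0) = -80  ⇒  (10)·k = -80  ⇒  k = -8.

-8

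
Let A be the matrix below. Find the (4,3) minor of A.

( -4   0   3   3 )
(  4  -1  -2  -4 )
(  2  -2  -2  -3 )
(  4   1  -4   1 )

2

Delete row 4 and column 3; the remaining 3×3 submatrix is [-4 0 3; 4 -1 -4; 2 -2 -3].
Its determinant is 2.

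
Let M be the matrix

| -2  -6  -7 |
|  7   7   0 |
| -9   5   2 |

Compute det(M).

Expand along row 2:
  − 7 · |-6 -7; 5 2| = −7·(-12 − (-35)) = -161
  + 7 · |-2 -7; -9 2| = 7·(-4 − 63) = -469
Sum: (-161) + (-469) = -630

-630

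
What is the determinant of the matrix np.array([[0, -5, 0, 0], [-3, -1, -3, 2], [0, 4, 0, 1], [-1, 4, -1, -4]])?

The determinant is 0.

Expand along row 1 (it has 3 zeros):
  − (-5) · M_12   where M_12 = det([-3 -3 2; 0 0 1; -1 -1 -4]) = 0
det = (-1)·(-5)·(0) = 0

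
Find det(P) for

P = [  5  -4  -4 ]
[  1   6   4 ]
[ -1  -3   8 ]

det(P) = 336

Expand along row 1:
  + 5 · |6 4; -3 8| = 5·(48 − (-12)) = 300
  − (-4) · |1 4; -1 8| = −(-4)·(8 − (-4)) = 48
  + (-4) · |1 6; -1 -3| = (-4)·(-3 − (-6)) = -12
Sum: (300) + (48) + (-12) = 336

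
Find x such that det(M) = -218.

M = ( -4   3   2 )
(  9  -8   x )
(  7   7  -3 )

-9

Expanding along the row containing x, det(M) is linear in x: det(M) = (49)·x + (223).
Set (49)·x + (223) = -218  ⇒  (49)·x = -441  ⇒  x = -9.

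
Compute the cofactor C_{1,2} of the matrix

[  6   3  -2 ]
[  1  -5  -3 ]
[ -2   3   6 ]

The cofactor is 0.

Delete row 1 and column 2; the remaining 2×2 submatrix is [1 -3; -2 6].
Its determinant is 1·6 − (-3)·(-2) = 0.
The cofactor carries sign (−1)^(1+2) = −1, so C_{1,2} = −(0) = 0.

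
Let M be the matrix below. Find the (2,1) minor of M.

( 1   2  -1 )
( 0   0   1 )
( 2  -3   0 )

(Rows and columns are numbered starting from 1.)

Delete row 2 and column 1; the remaining 2×2 submatrix is [2 -1; -3 0].
Its determinant is 2·0 − (-1)·(-3) = -3.

The minor is -3.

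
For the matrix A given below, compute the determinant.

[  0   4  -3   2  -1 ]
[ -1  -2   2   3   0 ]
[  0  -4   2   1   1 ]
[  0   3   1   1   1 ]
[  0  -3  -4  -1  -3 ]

11

Expand along column 1 (it has 4 zeros):
  − (-1) · M_21   where M_21 = det([4 -3 2 -1; -4 2 1 1; 3 1 1 1; -3 -4 -1 -3]) = 11
det = (-1)·(-1)·(11) = 11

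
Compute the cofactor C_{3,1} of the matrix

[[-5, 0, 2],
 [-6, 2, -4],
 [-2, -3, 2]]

Delete row 3 and column 1; the remaining 2×2 submatrix is [0 2; 2 -4].
Its determinant is 0·(-4) − 2·2 = -4.
The cofactor carries sign (−1)^(3+1) = +1, so C_{3,1} = +(-4) = -4.

-4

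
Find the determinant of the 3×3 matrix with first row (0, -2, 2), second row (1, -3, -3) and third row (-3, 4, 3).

Expand along row 1:
  − (-2) · |1 -3; -3 3| = −(-2)·(3 − 9) = -12
  + 2 · |1 -3; -3 4| = 2·(4 − 9) = -10
Sum: (-12) + (-10) = -22

The determinant is -22.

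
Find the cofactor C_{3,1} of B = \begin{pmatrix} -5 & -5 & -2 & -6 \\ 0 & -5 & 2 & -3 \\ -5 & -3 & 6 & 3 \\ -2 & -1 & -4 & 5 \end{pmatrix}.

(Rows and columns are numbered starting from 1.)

Delete row 3 and column 1; the remaining 3×3 submatrix is [-5 -2 -6; -5 2 -3; -1 -4 5].
Its determinant is -178.
The cofactor carries sign (−1)^(3+1) = +1, so C_{3,1} = +(-178) = -178.

-178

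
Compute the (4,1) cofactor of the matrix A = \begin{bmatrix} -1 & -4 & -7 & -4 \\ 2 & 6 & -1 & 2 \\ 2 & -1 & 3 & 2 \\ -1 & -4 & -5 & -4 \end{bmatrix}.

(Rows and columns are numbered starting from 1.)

-62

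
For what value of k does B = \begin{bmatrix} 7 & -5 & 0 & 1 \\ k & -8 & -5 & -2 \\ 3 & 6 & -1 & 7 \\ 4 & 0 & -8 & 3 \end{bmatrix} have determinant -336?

5

Expanding along the column containing k, det(B) is linear in k: det(B) = (313)·k + (-1901).
Set (313)·k + (-1901) = -336  ⇒  (313)·k = 1565  ⇒  k = 5.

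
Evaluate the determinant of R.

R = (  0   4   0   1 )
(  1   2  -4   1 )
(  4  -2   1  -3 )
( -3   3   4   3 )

-111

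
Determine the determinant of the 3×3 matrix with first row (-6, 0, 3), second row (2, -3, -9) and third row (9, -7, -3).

Expand along column 2:
  + (-3) · |-6 3; 9 -3| = (-3)·(18 − 27) = 27
  − (-7) · |-6 3; 2 -9| = −(-7)·(54 − 6) = 336
Sum: (27) + (336) = 363

The determinant is 363.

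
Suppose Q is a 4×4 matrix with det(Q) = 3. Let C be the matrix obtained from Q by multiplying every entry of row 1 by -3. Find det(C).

-9

Scaling one row by -3 multiplies the determinant by -3.
det(C) = (-3)·(3) = -9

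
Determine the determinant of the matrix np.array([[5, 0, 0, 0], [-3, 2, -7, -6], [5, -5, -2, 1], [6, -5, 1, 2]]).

225

Expand along row 1 (it has 3 zeros):
  + (5) · M_11   where M_11 = det([2 -7 -6; -5 -2 1; -5 1 2]) = 45
det = (+1)·(5)·(45) = 225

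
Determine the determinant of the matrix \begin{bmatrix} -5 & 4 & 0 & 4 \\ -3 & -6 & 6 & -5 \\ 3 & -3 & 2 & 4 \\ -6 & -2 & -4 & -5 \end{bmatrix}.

The determinant is 2326.

Expand along row 1 (it has 1 zero):
  + (-5) · M_11   where M_11 = det([-6 6 -5; -3 2 4; -2 -4 -5]) = -254
  − (4) · M_12   where M_12 = det([-3 6 -5; 3 2 4; -6 -4 -5]) = -72
  − (4) · M_14   where M_14 = det([-3 -6 6; 3 -3 2; -6 -2 -4]) = -192
det = (+1)·(-5)·(-254) + (-1)·(4)·(-72) + (-1)·(4)·(-192) = 2326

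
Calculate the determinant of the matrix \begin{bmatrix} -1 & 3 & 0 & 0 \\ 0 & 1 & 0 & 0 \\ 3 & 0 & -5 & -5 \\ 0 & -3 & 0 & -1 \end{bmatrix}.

-5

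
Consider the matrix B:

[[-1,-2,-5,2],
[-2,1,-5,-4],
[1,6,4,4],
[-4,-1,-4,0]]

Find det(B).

638

Expand along row 4 (it has 1 zero):
  − (-4) · M_41   where M_41 = det([-2 -5 2; 1 -5 -4; 6 4 4]) = 216
  + (-1) · M_42   where M_42 = det([-1 -5 2; -2 -5 -4; 1 4 4]) = -22
  − (-4) · M_43   where M_43 = det([-1 -2 2; -2 1 -4; 1 6 4]) = -62
det = (-1)·(-4)·(216) + (+1)·(-1)·(-22) + (-1)·(-4)·(-62) = 638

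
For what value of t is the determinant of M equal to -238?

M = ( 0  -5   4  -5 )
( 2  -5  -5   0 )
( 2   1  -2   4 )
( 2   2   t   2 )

Expanding along the column containing t, det(M) is linear in t: det(M) = (20)·t + (-178).
Set (20)·t + (-178) = -238  ⇒  (20)·t = -60  ⇒  t = -3.

t = -3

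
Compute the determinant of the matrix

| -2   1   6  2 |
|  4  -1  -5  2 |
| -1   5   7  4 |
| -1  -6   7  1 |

The determinant is -231.

Expand along row 1:
  + (-2) · M_11   where M_11 = det([-1 -5 2; 5 7 4; -6 7 1]) = 320
  − (1) · M_12   where M_12 = det([4 -5 2; -1 7 4; -1 7 1]) = -69
  + (6) · M_13   where M_13 = det([4 -1 2; -1 5 4; -1 -6 1]) = 141
  − (2) · M_14   where M_14 = det([4 -1 -5; -1 5 7; -1 -6 7]) = 253
det = (+1)·(-2)·(320) + (-1)·(1)·(-69) + (+1)·(6)·(141) + (-1)·(2)·(253) = -231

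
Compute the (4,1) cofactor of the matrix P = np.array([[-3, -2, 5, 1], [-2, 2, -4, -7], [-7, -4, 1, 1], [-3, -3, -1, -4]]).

Delete row 4 and column 1; the remaining 3×3 submatrix is [-2 5 1; 2 -4 -7; -4 1 1].
Its determinant is 110.
The cofactor carries sign (−1)^(4+1) = −1, so C_{4,1} = −(110) = -110.

The cofactor is -110.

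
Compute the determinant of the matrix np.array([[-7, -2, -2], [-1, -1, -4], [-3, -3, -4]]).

Expand along column 1:
  + (-7) · |-1 -4; -3 -4| = (-7)·(4 − 12) = 56
  − (-1) · |-2 -2; -3 -4| = −(-1)·(8 − 6) = 2
  + (-3) · |-2 -2; -1 -4| = (-3)·(8 − 2) = -18
Sum: (56) + (2) + (-18) = 40

The determinant is 40.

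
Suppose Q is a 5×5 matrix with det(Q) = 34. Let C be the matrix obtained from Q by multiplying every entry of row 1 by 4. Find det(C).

Scaling one row by 4 multiplies the determinant by 4.
det(C) = (4)·(34) = 136

|C| = 136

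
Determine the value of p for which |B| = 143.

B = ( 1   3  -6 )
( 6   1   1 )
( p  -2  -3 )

p = 2

Expanding along the row containing p, det(B) is linear in p: det(B) = (9)·p + (125).
Set (9)·p + (125) = 143  ⇒  (9)·p = 18  ⇒  p = 2.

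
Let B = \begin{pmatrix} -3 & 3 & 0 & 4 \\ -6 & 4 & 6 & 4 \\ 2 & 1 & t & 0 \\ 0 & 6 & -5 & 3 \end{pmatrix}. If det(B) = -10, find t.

t = -4

Expanding along the column containing t, det(B) is linear in t: det(B) = (-54)·t + (-226).
Set (-54)·t + (-226) = -10  ⇒  (-54)·t = 216  ⇒  t = -4.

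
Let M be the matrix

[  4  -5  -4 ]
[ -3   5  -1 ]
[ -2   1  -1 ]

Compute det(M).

Expand along column 1:
  + 4 · |5 -1; 1 -1| = 4·(-5 − (-1)) = -16
  − (-3) · |-5 -4; 1 -1| = −(-3)·(5 − (-4)) = 27
  + (-2) · |-5 -4; 5 -1| = (-2)·(5 − (-20)) = -50
Sum: (-16) + (27) + (-50) = -39

The determinant is -39.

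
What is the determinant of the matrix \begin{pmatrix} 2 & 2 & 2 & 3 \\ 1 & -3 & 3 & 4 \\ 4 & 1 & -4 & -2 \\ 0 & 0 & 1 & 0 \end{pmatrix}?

Expand along row 4 (it has 3 zeros):
  − (1) · M_43   where M_43 = det([2 2 3; 1 -3 4; 4 1 -2]) = 79
det = (-1)·(1)·(79) = -79

The determinant is -79.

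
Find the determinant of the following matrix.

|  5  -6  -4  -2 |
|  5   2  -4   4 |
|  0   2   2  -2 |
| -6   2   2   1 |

Expand along row 3 (it has 1 zero):
  − (2) · M_32   where M_32 = det([5 -4 -2; 5 -4 4; -6 2 1]) = 84
  + (2) · M_33   where M_33 = det([5 -6 -2; 5 2 4; -6 2 1]) = 100
  − (-2) · M_34   where M_34 = det([5 -6 -4; 5 2 -4; -6 2 2]) = -112
det = (-1)·(2)·(84) + (+1)·(2)·(100) + (-1)·(-2)·(-112) = -192

-192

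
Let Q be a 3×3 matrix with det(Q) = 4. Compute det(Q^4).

The determinant is 256.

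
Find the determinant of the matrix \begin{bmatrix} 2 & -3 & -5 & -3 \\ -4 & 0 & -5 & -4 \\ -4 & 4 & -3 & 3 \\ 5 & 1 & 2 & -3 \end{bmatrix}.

Expand along row 2 (it has 1 zero):
  − (-4) · M_21   where M_21 = det([-3 -5 -3; 4 -3 3; 1 2 -3]) = -117
  − (-5) · M_23   where M_23 = det([2 -3 -3; -4 4 3; 5 1 -3]) = 33
  + (-4) · M_24   where M_24 = det([2 -3 -5; -4 4 -3; 5 1 2]) = 163
det = (-1)·(-4)·(-117) + (-1)·(-5)·(33) + (+1)·(-4)·(163) = -955

-955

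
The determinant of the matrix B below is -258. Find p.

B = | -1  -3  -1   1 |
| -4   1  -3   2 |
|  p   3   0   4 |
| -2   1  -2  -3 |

5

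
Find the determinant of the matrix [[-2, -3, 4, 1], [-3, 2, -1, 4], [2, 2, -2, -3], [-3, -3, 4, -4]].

Expand along row 1:
  + (-2) · M_11   where M_11 = det([2 -1 4; 2 -2 -3; -3 4 -4]) = 31
  − (-3) · M_12   where M_12 = det([-3 -1 4; 2 -2 -3; -3 4 -4]) = -69
  + (4) · M_13   where M_13 = det([-3 2 4; 2 2 -3; -3 -3 -4]) = 85
  − (1) · M_14   where M_14 = det([-3 2 -1; 2 2 -2; -3 -3 4]) = -10
det = (+1)·(-2)·(31) + (-1)·(-3)·(-69) + (+1)·(4)·(85) + (-1)·(1)·(-10) = 81

The determinant is 81.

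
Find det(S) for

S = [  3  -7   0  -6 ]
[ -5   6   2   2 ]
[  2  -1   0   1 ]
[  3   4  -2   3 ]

Expand along column 3 (it has 2 zeros):
  − (2) · M_23   where M_23 = det([3 -7 -6; 2 -1 1; 3 4 3]) = -66
  − (-2) · M_43   where M_43 = det([3 -7 -6; -5 6 2; 2 -1 1]) = 3
det = (-1)·(2)·(-66) + (-1)·(-2)·(3) = 138

The determinant is 138.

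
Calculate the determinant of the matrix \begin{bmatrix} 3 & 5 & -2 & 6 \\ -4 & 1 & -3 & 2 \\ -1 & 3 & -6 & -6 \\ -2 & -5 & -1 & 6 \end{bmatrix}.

-1728

Expand along row 1:
  + (3) · M_11   where M_11 = det([1 -3 2; 3 -6 -6; -5 -1 6]) = -144
  − (5) · M_12   where M_12 = det([-4 -3 2; -1 -6 -6; -2 -1 6]) = 92
  + (-2) · M_13   where M_13 = det([-4 1 2; -1 3 -6; -2 -5 6]) = 88
  − (6) · M_14   where M_14 = det([-4 1 -3; -1 3 -6; -2 -5 -1]) = 110
det = (+1)·(3)·(-144) + (-1)·(5)·(92) + (+1)·(-2)·(88) + (-1)·(6)·(110) = -1728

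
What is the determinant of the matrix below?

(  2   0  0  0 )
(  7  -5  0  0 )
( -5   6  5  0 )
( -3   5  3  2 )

The matrix is lower triangular, so the determinant is the product of the diagonal entries:
det = (2) · (-5) · (5) · (2) = -100

-100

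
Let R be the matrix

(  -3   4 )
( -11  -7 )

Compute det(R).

det(R) = (-3)·(-7) − 4·(-11) = 21 − (-44) = 65

|R| = 65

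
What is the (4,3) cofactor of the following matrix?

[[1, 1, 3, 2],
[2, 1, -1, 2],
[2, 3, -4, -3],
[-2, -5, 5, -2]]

Delete row 4 and column 3; the remaining 3×3 submatrix is [1 1 2; 2 1 2; 2 3 -3].
Its determinant is 9.
The cofactor carries sign (−1)^(4+3) = −1, so C_{4,3} = −(9) = -9.

-9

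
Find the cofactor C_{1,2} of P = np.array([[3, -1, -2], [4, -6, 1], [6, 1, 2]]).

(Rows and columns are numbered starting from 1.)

The cofactor is -2.

Delete row 1 and column 2; the remaining 2×2 submatrix is [4 1; 6 2].
Its determinant is 4·2 − 1·6 = 2.
The cofactor carries sign (−1)^(1+2) = −1, so C_{1,2} = −(2) = -2.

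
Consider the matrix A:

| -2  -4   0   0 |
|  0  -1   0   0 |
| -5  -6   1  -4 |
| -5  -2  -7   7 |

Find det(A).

A is block lower-triangular with a 2×2 block and a 2×2 block on the diagonal, so its determinant equals the product of the determinants of the diagonal blocks.
det of the 2×2 block = 2
det of the 2×2 block = -21
det = (2)·(-21) = -42

-42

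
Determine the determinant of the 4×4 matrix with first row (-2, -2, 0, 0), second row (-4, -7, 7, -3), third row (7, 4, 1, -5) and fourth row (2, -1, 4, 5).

The determinant is -324.

Expand along row 1 (it has 2 zeros):
  + (-2) · M_11   where M_11 = det([-7 7 -3; 4 1 -5; -1 4 5]) = -331
  − (-2) · M_12   where M_12 = det([-4 7 -3; 7 1 -5; 2 4 5]) = -493
det = (+1)·(-2)·(-331) + (-1)·(-2)·(-493) = -324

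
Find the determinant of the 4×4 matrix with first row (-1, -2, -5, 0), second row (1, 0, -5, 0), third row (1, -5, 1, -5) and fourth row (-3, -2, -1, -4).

-308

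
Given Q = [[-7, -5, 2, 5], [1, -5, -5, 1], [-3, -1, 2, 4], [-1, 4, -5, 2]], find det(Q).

Expand along row 1:
  + (-7) · M_11   where M_11 = det([-5 -5 1; -1 2 4; 4 -5 2]) = -213
  − (-5) · M_12   where M_12 = det([1 -5 1; -3 2 4; -1 -5 2]) = 31
  + (2) · M_13   where M_13 = det([1 -5 1; -3 -1 4; -1 4 2]) = -41
  − (5) · M_14   where M_14 = det([1 -5 -5; -3 -1 2; -1 4 -5]) = 147
det = (+1)·(-7)·(-213) + (-1)·(-5)·(31) + (+1)·(2)·(-41) + (-1)·(5)·(147) = 829

The determinant is 829.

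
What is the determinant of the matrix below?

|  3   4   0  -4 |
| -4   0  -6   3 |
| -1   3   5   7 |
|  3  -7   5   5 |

The determinant is 1554.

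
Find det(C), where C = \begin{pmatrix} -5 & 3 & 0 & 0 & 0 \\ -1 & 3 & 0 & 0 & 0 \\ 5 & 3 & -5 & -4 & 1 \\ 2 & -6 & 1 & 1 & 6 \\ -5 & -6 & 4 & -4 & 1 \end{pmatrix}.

C is block lower-triangular with a 2×2 block and a 3×3 block on the diagonal, so its determinant equals the product of the determinants of the diagonal blocks.
det of the 2×2 block = -12
det of the 3×3 block = -225
det = (-12)·(-225) = 2700

det(C) = 2700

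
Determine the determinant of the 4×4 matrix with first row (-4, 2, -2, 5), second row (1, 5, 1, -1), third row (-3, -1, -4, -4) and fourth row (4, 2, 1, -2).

370

Expand along row 1:
  + (-4) · M_11   where M_11 = det([5 1 -1; -1 -4 -4; 2 1 -2]) = 43
  − (2) · M_12   where M_12 = det([1 1 -1; -3 -4 -4; 4 1 -2]) = -23
  + (-2) · M_13   where M_13 = det([1 5 -1; -3 -1 -4; 4 2 -2]) = -98
  − (5) · M_14   where M_14 = det([1 5 1; -3 -1 -4; 4 2 1]) = -60
det = (+1)·(-4)·(43) + (-1)·(2)·(-23) + (+1)·(-2)·(-98) + (-1)·(5)·(-60) = 370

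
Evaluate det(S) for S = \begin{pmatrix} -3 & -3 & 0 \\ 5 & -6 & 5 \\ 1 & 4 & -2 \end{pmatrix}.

Expand along row 1:
  + (-3) · |-6 5; 4 -2| = (-3)·(12 − 20) = 24
  − (-3) · |5 5; 1 -2| = −(-3)·(-10 − 5) = -45
Sum: (24) + (-45) = -21

det(S) = -21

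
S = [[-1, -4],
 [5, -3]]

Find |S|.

det(S) = (-1)·(-3) − (-4)·5 = 3 − (-20) = 23

23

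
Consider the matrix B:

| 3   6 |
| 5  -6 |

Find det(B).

The determinant is -48.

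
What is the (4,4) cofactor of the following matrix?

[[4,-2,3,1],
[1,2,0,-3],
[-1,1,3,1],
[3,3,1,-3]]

The cofactor is 39.

Delete row 4 and column 4; the remaining 3×3 submatrix is [4 -2 3; 1 2 0; -1 1 3].
Its determinant is 39.
The cofactor carries sign (−1)^(4+4) = +1, so C_{4,4} = +(39) = 39.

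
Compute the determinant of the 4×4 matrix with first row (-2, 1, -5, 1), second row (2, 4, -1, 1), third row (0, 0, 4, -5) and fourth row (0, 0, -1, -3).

170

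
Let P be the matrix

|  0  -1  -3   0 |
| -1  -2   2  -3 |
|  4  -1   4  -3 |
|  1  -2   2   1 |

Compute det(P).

-162

Expand along row 1 (it has 2 zeros):
  − (-1) · M_12   where M_12 = det([-1 2 -3; 4 4 -3; 1 2 1]) = -36
  + (-3) · M_13   where M_13 = det([-1 -2 -3; 4 -1 -3; 1 -2 1]) = 42
det = (-1)·(-1)·(-36) + (+1)·(-3)·(42) = -162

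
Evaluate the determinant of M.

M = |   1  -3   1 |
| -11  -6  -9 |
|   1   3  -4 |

Expand along column 1:
  + 1 · |-6 -9; 3 -4| = 1·(24 − (-27)) = 51
  − (-11) · |-3 1; 3 -4| = −(-11)·(12 − 3) = 99
  + 1 · |-3 1; -6 -9| = 1·(27 − (-6)) = 33
Sum: (51) + (99) + (33) = 183

det(M) = 183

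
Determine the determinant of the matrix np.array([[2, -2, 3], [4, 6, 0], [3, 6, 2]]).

Expand along row 2:
  − 4 · |-2 3; 6 2| = −4·(-4 − 18) = 88
  + 6 · |2 3; 3 2| = 6·(4 − 9) = -30
Sum: (88) + (-30) = 58

58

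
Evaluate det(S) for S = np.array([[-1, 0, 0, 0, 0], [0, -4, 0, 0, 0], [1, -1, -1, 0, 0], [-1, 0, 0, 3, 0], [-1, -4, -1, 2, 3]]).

S is lower triangular, so det(S) is the product of the diagonal entries:
det = (-1) · (-4) · (-1) · (3) · (3) = -36

-36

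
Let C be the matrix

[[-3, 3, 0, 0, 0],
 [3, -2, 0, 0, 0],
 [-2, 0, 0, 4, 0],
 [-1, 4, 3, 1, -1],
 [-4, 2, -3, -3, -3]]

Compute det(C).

-144

C is block lower-triangular with a 2×2 block and a 3×3 block on the diagonal, so its determinant equals the product of the determinants of the diagonal blocks.
det of the 2×2 block = -3
det of the 3×3 block = 48
det = (-3)·(48) = -144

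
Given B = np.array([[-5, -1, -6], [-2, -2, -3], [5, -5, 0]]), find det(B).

|B| = -30

Expand along row 3:
  + 5 · |-1 -6; -2 -3| = 5·(3 − 12) = -45
  − (-5) · |-5 -6; -2 -3| = −(-5)·(15 − 12) = 15
Sum: (-45) + (15) = -30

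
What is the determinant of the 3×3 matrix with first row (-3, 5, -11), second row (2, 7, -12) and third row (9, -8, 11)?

276

Expand along row 1:
  + (-3) · |7 -12; -8 11| = (-3)·(77 − 96) = 57
  − 5 · |2 -12; 9 11| = −5·(22 − (-108)) = -650
  + (-11) · |2 7; 9 -8| = (-11)·(-16 − 63) = 869
Sum: (57) + (-650) + (869) = 276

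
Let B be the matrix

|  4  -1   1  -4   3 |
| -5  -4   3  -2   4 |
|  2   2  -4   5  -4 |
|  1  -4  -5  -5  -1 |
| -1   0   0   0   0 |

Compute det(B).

-241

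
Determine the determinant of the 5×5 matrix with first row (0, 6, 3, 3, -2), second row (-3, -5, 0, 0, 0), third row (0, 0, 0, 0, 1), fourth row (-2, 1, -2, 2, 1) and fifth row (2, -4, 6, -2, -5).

Expand along row 3 (it has 4 zeros):
  + (1) · M_35   where M_35 = det([0 6 3 3; -3 -5 0 0; -2 1 -2 2; 2 -4 6 -2]) = -96
det = (+1)·(1)·(-96) = -96

The determinant is -96.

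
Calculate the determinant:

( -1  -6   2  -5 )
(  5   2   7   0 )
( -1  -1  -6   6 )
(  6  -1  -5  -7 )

3381

Expand along row 2 (it has 1 zero):
  − (5) · M_21   where M_21 = det([-6 2 -5; -1 -6 6; -1 -5 -7]) = -453
  + (2) · M_22   where M_22 = det([-1 2 -5; -1 -6 6; 6 -5 -7]) = -219
  − (7) · M_23   where M_23 = det([-1 -6 -5; -1 -1 6; 6 -1 -7]) = -222
det = (-1)·(5)·(-453) + (+1)·(2)·(-219) + (-1)·(7)·(-222) = 3381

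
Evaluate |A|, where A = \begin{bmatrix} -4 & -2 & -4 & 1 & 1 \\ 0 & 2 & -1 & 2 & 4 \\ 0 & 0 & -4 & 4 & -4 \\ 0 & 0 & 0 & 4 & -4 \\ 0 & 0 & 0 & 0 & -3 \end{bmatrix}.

A is upper triangular, so det(A) is the product of the diagonal entries:
det = (-4) · (2) · (-4) · (4) · (-3) = -384

det(A) = -384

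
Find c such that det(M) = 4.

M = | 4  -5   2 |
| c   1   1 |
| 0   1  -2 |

Expanding along the row containing c, det(M) is linear in c: det(M) = (-8)·c + (-12).
Set (-8)·c + (-12) = 4  ⇒  (-8)·c = 16  ⇒  c = -2.

c = -2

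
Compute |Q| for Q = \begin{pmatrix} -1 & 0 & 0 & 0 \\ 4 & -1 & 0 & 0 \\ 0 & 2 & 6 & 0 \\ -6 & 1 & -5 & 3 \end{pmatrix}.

Q is lower triangular, so det(Q) is the product of the diagonal entries:
det = (-1) · (-1) · (6) · (3) = 18

det(Q) = 18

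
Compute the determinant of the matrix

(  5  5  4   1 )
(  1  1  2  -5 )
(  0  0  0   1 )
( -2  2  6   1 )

24

Expand along row 3 (it has 3 zeros):
  − (1) · M_34   where M_34 = det([5 5 4; 1 1 2; -2 2 6]) = -24
det = (-1)·(1)·(-24) = 24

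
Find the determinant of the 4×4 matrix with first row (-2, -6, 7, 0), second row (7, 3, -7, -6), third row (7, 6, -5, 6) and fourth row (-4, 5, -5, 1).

153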